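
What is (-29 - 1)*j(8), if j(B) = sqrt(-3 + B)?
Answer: -30*sqrt(5) ≈ -67.082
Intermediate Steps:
(-29 - 1)*j(8) = (-29 - 1)*sqrt(-3 + 8) = -30*sqrt(5)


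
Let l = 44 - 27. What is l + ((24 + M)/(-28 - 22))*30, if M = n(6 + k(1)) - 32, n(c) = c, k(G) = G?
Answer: 88/5 ≈ 17.600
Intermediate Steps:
l = 17
M = -25 (M = (6 + 1) - 32 = 7 - 32 = -25)
l + ((24 + M)/(-28 - 22))*30 = 17 + ((24 - 25)/(-28 - 22))*30 = 17 - 1/(-50)*30 = 17 - 1*(-1/50)*30 = 17 + (1/50)*30 = 17 + ⅗ = 88/5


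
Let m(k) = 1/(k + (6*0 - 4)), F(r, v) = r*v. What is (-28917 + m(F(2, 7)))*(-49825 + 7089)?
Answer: 6178963192/5 ≈ 1.2358e+9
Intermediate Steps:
m(k) = 1/(-4 + k) (m(k) = 1/(k + (0 - 4)) = 1/(k - 4) = 1/(-4 + k))
(-28917 + m(F(2, 7)))*(-49825 + 7089) = (-28917 + 1/(-4 + 2*7))*(-49825 + 7089) = (-28917 + 1/(-4 + 14))*(-42736) = (-28917 + 1/10)*(-42736) = (-28917 + ⅒)*(-42736) = -289169/10*(-42736) = 6178963192/5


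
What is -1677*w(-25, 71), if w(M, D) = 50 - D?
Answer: 35217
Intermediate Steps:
-1677*w(-25, 71) = -1677*(50 - 1*71) = -1677*(50 - 71) = -1677*(-21) = 35217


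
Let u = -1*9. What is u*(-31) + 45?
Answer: 324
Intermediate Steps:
u = -9
u*(-31) + 45 = -9*(-31) + 45 = 279 + 45 = 324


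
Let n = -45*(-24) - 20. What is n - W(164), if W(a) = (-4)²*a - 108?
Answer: -1456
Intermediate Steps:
W(a) = -108 + 16*a (W(a) = 16*a - 108 = -108 + 16*a)
n = 1060 (n = 1080 - 20 = 1060)
n - W(164) = 1060 - (-108 + 16*164) = 1060 - (-108 + 2624) = 1060 - 1*2516 = 1060 - 2516 = -1456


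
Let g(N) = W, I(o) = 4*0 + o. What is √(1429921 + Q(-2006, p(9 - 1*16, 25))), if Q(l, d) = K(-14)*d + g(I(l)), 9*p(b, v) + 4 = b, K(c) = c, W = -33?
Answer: √12869146/3 ≈ 1195.8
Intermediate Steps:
I(o) = o (I(o) = 0 + o = o)
g(N) = -33
p(b, v) = -4/9 + b/9
Q(l, d) = -33 - 14*d (Q(l, d) = -14*d - 33 = -33 - 14*d)
√(1429921 + Q(-2006, p(9 - 1*16, 25))) = √(1429921 + (-33 - 14*(-4/9 + (9 - 1*16)/9))) = √(1429921 + (-33 - 14*(-4/9 + (9 - 16)/9))) = √(1429921 + (-33 - 14*(-4/9 + (⅑)*(-7)))) = √(1429921 + (-33 - 14*(-4/9 - 7/9))) = √(1429921 + (-33 - 14*(-11/9))) = √(1429921 + (-33 + 154/9)) = √(1429921 - 143/9) = √(12869146/9) = √12869146/3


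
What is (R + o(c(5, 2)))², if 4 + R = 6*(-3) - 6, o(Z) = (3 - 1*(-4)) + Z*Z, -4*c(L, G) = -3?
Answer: 106929/256 ≈ 417.69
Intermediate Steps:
c(L, G) = ¾ (c(L, G) = -¼*(-3) = ¾)
o(Z) = 7 + Z² (o(Z) = (3 + 4) + Z² = 7 + Z²)
R = -28 (R = -4 + (6*(-3) - 6) = -4 + (-18 - 6) = -4 - 24 = -28)
(R + o(c(5, 2)))² = (-28 + (7 + (¾)²))² = (-28 + (7 + 9/16))² = (-28 + 121/16)² = (-327/16)² = 106929/256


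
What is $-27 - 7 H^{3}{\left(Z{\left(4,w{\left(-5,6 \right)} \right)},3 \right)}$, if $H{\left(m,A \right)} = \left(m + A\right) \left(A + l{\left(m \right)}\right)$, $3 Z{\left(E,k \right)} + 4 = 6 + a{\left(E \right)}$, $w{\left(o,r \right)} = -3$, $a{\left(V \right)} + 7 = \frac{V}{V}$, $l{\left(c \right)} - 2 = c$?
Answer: $- \frac{1184308}{729} \approx -1624.6$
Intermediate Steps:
$l{\left(c \right)} = 2 + c$
$a{\left(V \right)} = -6$ ($a{\left(V \right)} = -7 + \frac{V}{V} = -7 + 1 = -6$)
$Z{\left(E,k \right)} = - \frac{4}{3}$ ($Z{\left(E,k \right)} = - \frac{4}{3} + \frac{6 - 6}{3} = - \frac{4}{3} + \frac{1}{3} \cdot 0 = - \frac{4}{3} + 0 = - \frac{4}{3}$)
$H{\left(m,A \right)} = \left(A + m\right) \left(2 + A + m\right)$ ($H{\left(m,A \right)} = \left(m + A\right) \left(A + \left(2 + m\right)\right) = \left(A + m\right) \left(2 + A + m\right)$)
$-27 - 7 H^{3}{\left(Z{\left(4,w{\left(-5,6 \right)} \right)},3 \right)} = -27 - 7 \left(3^{2} + 3 \left(- \frac{4}{3}\right) + 3 \left(2 - \frac{4}{3}\right) - \frac{4 \left(2 - \frac{4}{3}\right)}{3}\right)^{3} = -27 - 7 \left(9 - 4 + 3 \cdot \frac{2}{3} - \frac{8}{9}\right)^{3} = -27 - 7 \left(9 - 4 + 2 - \frac{8}{9}\right)^{3} = -27 - 7 \left(\frac{55}{9}\right)^{3} = -27 - \frac{1164625}{729} = - \frac{1184308}{729}$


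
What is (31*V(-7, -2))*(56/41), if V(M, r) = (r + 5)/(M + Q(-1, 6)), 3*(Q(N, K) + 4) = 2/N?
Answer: -2232/205 ≈ -10.888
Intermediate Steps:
Q(N, K) = -4 + 2/(3*N) (Q(N, K) = -4 + (2/N)/3 = -4 + 2/(3*N))
V(M, r) = (5 + r)/(-14/3 + M) (V(M, r) = (r + 5)/(M + (-4 + (2/3)/(-1))) = (5 + r)/(M + (-4 + (2/3)*(-1))) = (5 + r)/(M + (-4 - 2/3)) = (5 + r)/(M - 14/3) = (5 + r)/(-14/3 + M))
(31*V(-7, -2))*(56/41) = (31*(3*(5 - 2)/(-14 + 3*(-7))))*(56/41) = (31*(3*3/(-14 - 21)))*(56*(1/41)) = (31*(3*3/(-35)))*(56/41) = (31*(3*(-1/35)*3))*(56/41) = (31*(-9/35))*(56/41) = -279/35*56/41 = -2232/205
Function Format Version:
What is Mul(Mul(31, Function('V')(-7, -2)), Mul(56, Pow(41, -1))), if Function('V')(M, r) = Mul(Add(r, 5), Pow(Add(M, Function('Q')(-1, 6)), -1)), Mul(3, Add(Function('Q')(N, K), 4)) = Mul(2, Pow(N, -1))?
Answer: Rational(-2232, 205) ≈ -10.888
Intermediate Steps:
Function('Q')(N, K) = Add(-4, Mul(Rational(2, 3), Pow(N, -1))) (Function('Q')(N, K) = Add(-4, Mul(Rational(1, 3), Mul(2, Pow(N, -1)))) = Add(-4, Mul(Rational(2, 3), Pow(N, -1))))
Function('V')(M, r) = Mul(Pow(Add(Rational(-14, 3), M), -1), Add(5, r)) (Function('V')(M, r) = Mul(Add(r, 5), Pow(Add(M, Add(-4, Mul(Rational(2, 3), Pow(-1, -1)))), -1)) = Mul(Add(5, r), Pow(Add(M, Add(-4, Mul(Rational(2, 3), -1))), -1)) = Mul(Add(5, r), Pow(Add(M, Add(-4, Rational(-2, 3))), -1)) = Mul(Add(5, r), Pow(Add(M, Rational(-14, 3)), -1)) = Mul(Add(5, r), Pow(Add(Rational(-14, 3), M), -1)) = Mul(Pow(Add(Rational(-14, 3), M), -1), Add(5, r)))
Mul(Mul(31, Function('V')(-7, -2)), Mul(56, Pow(41, -1))) = Mul(Mul(31, Mul(3, Pow(Add(-14, Mul(3, -7)), -1), Add(5, -2))), Mul(56, Pow(41, -1))) = Mul(Mul(31, Mul(3, Pow(Add(-14, -21), -1), 3)), Mul(56, Rational(1, 41))) = Mul(Mul(31, Mul(3, Pow(-35, -1), 3)), Rational(56, 41)) = Mul(Mul(31, Mul(3, Rational(-1, 35), 3)), Rational(56, 41)) = Mul(Mul(31, Rational(-9, 35)), Rational(56, 41)) = Mul(Rational(-279, 35), Rational(56, 41)) = Rational(-2232, 205)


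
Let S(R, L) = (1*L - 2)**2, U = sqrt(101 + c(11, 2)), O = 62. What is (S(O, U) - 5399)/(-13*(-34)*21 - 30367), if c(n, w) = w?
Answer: 5292/21085 + 4*sqrt(103)/21085 ≈ 0.25291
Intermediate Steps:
U = sqrt(103) (U = sqrt(101 + 2) = sqrt(103) ≈ 10.149)
S(R, L) = (-2 + L)**2 (S(R, L) = (L - 2)**2 = (-2 + L)**2)
(S(O, U) - 5399)/(-13*(-34)*21 - 30367) = ((-2 + sqrt(103))**2 - 5399)/(-13*(-34)*21 - 30367) = (-5399 + (-2 + sqrt(103))**2)/(442*21 - 30367) = (-5399 + (-2 + sqrt(103))**2)/(9282 - 30367) = (-5399 + (-2 + sqrt(103))**2)/(-21085) = (-5399 + (-2 + sqrt(103))**2)*(-1/21085) = 5399/21085 - (-2 + sqrt(103))**2/21085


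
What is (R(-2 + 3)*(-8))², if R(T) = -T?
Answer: 64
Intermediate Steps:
(R(-2 + 3)*(-8))² = (-(-2 + 3)*(-8))² = (-1*1*(-8))² = (-1*(-8))² = 8² = 64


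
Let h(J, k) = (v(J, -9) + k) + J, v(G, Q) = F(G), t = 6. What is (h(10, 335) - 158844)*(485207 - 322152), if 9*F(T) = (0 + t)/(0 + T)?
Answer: -77532130724/3 ≈ -2.5844e+10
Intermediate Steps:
F(T) = 2/(3*T) (F(T) = ((0 + 6)/(0 + T))/9 = (6/T)/9 = 2/(3*T))
v(G, Q) = 2/(3*G)
h(J, k) = J + k + 2/(3*J) (h(J, k) = (2/(3*J) + k) + J = (k + 2/(3*J)) + J = J + k + 2/(3*J))
(h(10, 335) - 158844)*(485207 - 322152) = ((10 + 335 + (⅔)/10) - 158844)*(485207 - 322152) = ((10 + 335 + (⅔)*(⅒)) - 158844)*163055 = ((10 + 335 + 1/15) - 158844)*163055 = (5176/15 - 158844)*163055 = -2377484/15*163055 = -77532130724/3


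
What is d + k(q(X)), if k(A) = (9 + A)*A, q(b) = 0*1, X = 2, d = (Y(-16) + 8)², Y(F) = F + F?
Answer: 576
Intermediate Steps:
Y(F) = 2*F
d = 576 (d = (2*(-16) + 8)² = (-32 + 8)² = (-24)² = 576)
q(b) = 0
k(A) = A*(9 + A)
d + k(q(X)) = 576 + 0*(9 + 0) = 576 + 0*9 = 576 + 0 = 576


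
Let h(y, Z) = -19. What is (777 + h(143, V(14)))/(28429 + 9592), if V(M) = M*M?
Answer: 758/38021 ≈ 0.019936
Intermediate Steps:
V(M) = M²
(777 + h(143, V(14)))/(28429 + 9592) = (777 - 19)/(28429 + 9592) = 758/38021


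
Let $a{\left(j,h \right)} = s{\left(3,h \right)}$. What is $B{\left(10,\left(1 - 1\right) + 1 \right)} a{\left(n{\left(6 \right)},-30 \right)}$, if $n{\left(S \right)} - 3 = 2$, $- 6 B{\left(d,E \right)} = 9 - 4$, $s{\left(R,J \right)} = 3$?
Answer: $- \frac{5}{2} \approx -2.5$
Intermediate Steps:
$B{\left(d,E \right)} = - \frac{5}{6}$ ($B{\left(d,E \right)} = - \frac{9 - 4}{6} = \left(- \frac{1}{6}\right) 5 = - \frac{5}{6}$)
$n{\left(S \right)} = 5$ ($n{\left(S \right)} = 3 + 2 = 5$)
$a{\left(j,h \right)} = 3$
$B{\left(10,\left(1 - 1\right) + 1 \right)} a{\left(n{\left(6 \right)},-30 \right)} = \left(- \frac{5}{6}\right) 3 = - \frac{5}{2}$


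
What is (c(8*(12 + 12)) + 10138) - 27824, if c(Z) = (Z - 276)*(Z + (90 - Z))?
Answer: -25246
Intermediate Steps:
c(Z) = -24840 + 90*Z (c(Z) = (-276 + Z)*90 = -24840 + 90*Z)
(c(8*(12 + 12)) + 10138) - 27824 = ((-24840 + 90*(8*(12 + 12))) + 10138) - 27824 = ((-24840 + 90*(8*24)) + 10138) - 27824 = ((-24840 + 90*192) + 10138) - 27824 = ((-24840 + 17280) + 10138) - 27824 = (-7560 + 10138) - 27824 = 2578 - 27824 = -25246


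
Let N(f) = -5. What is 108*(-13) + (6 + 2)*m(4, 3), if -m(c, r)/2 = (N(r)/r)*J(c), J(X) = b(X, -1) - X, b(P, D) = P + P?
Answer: -3892/3 ≈ -1297.3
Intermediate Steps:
b(P, D) = 2*P
J(X) = X (J(X) = 2*X - X = X)
m(c, r) = 10*c/r (m(c, r) = -2*(-5/r)*c = -(-10)*c/r = 10*c/r)
108*(-13) + (6 + 2)*m(4, 3) = 108*(-13) + (6 + 2)*(10*4/3) = -1404 + 8*(10*4*(⅓)) = -1404 + 8*(40/3) = -1404 + 320/3 = -3892/3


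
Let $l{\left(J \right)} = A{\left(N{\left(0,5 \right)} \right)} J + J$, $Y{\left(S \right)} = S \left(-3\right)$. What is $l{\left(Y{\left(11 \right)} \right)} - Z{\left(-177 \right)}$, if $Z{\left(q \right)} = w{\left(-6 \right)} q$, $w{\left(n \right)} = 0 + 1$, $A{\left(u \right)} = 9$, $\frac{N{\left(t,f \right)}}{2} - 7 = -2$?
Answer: $-153$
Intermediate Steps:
$N{\left(t,f \right)} = 10$ ($N{\left(t,f \right)} = 14 + 2 \left(-2\right) = 14 - 4 = 10$)
$w{\left(n \right)} = 1$
$Y{\left(S \right)} = - 3 S$
$l{\left(J \right)} = 10 J$ ($l{\left(J \right)} = 9 J + J = 10 J$)
$Z{\left(q \right)} = q$ ($Z{\left(q \right)} = 1 q = q$)
$l{\left(Y{\left(11 \right)} \right)} - Z{\left(-177 \right)} = 10 \left(\left(-3\right) 11\right) - -177 = 10 \left(-33\right) + 177 = -330 + 177 = -153$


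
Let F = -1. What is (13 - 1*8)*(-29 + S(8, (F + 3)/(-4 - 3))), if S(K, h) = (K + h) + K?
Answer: -465/7 ≈ -66.429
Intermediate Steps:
S(K, h) = h + 2*K
(13 - 1*8)*(-29 + S(8, (F + 3)/(-4 - 3))) = (13 - 1*8)*(-29 + ((-1 + 3)/(-4 - 3) + 2*8)) = (13 - 8)*(-29 + (2/(-7) + 16)) = 5*(-29 + (2*(-1/7) + 16)) = 5*(-29 + (-2/7 + 16)) = 5*(-29 + 110/7) = 5*(-93/7) = -465/7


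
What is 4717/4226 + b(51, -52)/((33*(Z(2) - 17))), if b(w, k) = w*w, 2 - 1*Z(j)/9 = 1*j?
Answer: -163639/46486 ≈ -3.5202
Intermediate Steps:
Z(j) = 18 - 9*j
b(w, k) = w²
4717/4226 + b(51, -52)/((33*(Z(2) - 17))) = 4717/4226 + 51²/((33*((18 - 9*2) - 17))) = 4717*(1/4226) + 2601/((33*((18 - 18) - 17))) = 4717/4226 + 2601/((33*(0 - 17))) = 4717/4226 + 2601/((33*(-17))) = 4717/4226 + 2601/(-561) = 4717/4226 + 2601*(-1/561) = 4717/4226 - 51/11 = -163639/46486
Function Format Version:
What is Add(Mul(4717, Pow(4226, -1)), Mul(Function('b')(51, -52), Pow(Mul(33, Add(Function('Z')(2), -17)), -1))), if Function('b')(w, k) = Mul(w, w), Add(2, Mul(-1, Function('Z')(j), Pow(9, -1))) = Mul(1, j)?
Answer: Rational(-163639, 46486) ≈ -3.5202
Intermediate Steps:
Function('Z')(j) = Add(18, Mul(-9, j)) (Function('Z')(j) = Add(18, Mul(-9, Mul(1, j))) = Add(18, Mul(-9, j)))
Function('b')(w, k) = Pow(w, 2)
Add(Mul(4717, Pow(4226, -1)), Mul(Function('b')(51, -52), Pow(Mul(33, Add(Function('Z')(2), -17)), -1))) = Add(Mul(4717, Pow(4226, -1)), Mul(Pow(51, 2), Pow(Mul(33, Add(Add(18, Mul(-9, 2)), -17)), -1))) = Add(Mul(4717, Rational(1, 4226)), Mul(2601, Pow(Mul(33, Add(Add(18, -18), -17)), -1))) = Add(Rational(4717, 4226), Mul(2601, Pow(Mul(33, Add(0, -17)), -1))) = Add(Rational(4717, 4226), Mul(2601, Pow(Mul(33, -17), -1))) = Add(Rational(4717, 4226), Mul(2601, Pow(-561, -1))) = Add(Rational(4717, 4226), Mul(2601, Rational(-1, 561))) = Add(Rational(4717, 4226), Rational(-51, 11)) = Rational(-163639, 46486)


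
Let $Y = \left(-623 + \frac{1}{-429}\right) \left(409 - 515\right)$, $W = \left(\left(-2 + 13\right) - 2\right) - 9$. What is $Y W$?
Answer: $0$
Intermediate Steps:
$W = 0$ ($W = \left(11 - 2\right) - 9 = 9 - 9 = 0$)
$Y = \frac{28330408}{429}$ ($Y = \left(-623 - \frac{1}{429}\right) \left(-106\right) = \left(- \frac{267268}{429}\right) \left(-106\right) = \frac{28330408}{429} \approx 66038.0$)
$Y W = \frac{28330408}{429} \cdot 0 = 0$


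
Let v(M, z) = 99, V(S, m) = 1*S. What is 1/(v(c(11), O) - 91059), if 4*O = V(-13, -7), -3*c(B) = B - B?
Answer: -1/90960 ≈ -1.0994e-5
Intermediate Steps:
V(S, m) = S
c(B) = 0 (c(B) = -(B - B)/3 = -⅓*0 = 0)
O = -13/4 (O = (¼)*(-13) = -13/4 ≈ -3.2500)
1/(v(c(11), O) - 91059) = 1/(99 - 91059) = 1/(-90960) = -1/90960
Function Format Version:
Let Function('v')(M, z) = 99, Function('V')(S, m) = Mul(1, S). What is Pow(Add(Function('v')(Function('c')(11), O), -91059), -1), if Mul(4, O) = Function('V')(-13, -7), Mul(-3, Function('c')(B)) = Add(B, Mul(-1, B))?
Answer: Rational(-1, 90960) ≈ -1.0994e-5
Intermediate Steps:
Function('V')(S, m) = S
Function('c')(B) = 0 (Function('c')(B) = Mul(Rational(-1, 3), Add(B, Mul(-1, B))) = Mul(Rational(-1, 3), 0) = 0)
O = Rational(-13, 4) (O = Mul(Rational(1, 4), -13) = Rational(-13, 4) ≈ -3.2500)
Pow(Add(Function('v')(Function('c')(11), O), -91059), -1) = Pow(Add(99, -91059), -1) = Pow(-90960, -1) = Rational(-1, 90960)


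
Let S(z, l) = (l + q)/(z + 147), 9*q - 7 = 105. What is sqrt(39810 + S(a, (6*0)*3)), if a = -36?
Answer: sqrt(4414503522)/333 ≈ 199.52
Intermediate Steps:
q = 112/9 (q = 7/9 + (1/9)*105 = 7/9 + 35/3 = 112/9 ≈ 12.444)
S(z, l) = (112/9 + l)/(147 + z) (S(z, l) = (l + 112/9)/(z + 147) = (112/9 + l)/(147 + z))
sqrt(39810 + S(a, (6*0)*3)) = sqrt(39810 + (112/9 + (6*0)*3)/(147 - 36)) = sqrt(39810 + (112/9 + 0*3)/111) = sqrt(39810 + (112/9 + 0)/111) = sqrt(39810 + (1/111)*(112/9)) = sqrt(39810 + 112/999) = sqrt(39770302/999) = sqrt(4414503522)/333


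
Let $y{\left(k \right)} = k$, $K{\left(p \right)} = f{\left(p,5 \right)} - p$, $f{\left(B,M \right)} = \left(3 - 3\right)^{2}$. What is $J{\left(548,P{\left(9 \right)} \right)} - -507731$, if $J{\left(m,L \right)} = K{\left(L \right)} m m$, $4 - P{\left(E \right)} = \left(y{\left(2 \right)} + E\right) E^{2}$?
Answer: $266877379$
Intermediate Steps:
$f{\left(B,M \right)} = 0$ ($f{\left(B,M \right)} = 0^{2} = 0$)
$K{\left(p \right)} = - p$ ($K{\left(p \right)} = 0 - p = - p$)
$P{\left(E \right)} = 4 - E^{2} \left(2 + E\right)$ ($P{\left(E \right)} = 4 - \left(2 + E\right) E^{2} = 4 - E^{2} \left(2 + E\right)$)
$J{\left(m,L \right)} = - L m^{2}$ ($J{\left(m,L \right)} = - L m m = - L m^{2}$)
$J{\left(548,P{\left(9 \right)} \right)} - -507731 = - \left(4 - 9^{3} - 2 \cdot 9^{2}\right) 548^{2} - -507731 = \left(-1\right) \left(4 - 729 - 162\right) 300304 + 507731 = \left(-1\right) \left(-887\right) 300304 + 507731 = 266369648 + 507731 = 266877379$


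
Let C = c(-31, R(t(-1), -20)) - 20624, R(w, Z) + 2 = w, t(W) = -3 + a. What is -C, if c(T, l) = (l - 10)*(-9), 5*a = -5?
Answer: 20480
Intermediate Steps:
a = -1 (a = (⅕)*(-5) = -1)
t(W) = -4 (t(W) = -3 - 1 = -4)
R(w, Z) = -2 + w
c(T, l) = 90 - 9*l (c(T, l) = (-10 + l)*(-9) = 90 - 9*l)
C = -20480 (C = (90 - 9*(-2 - 4)) - 20624 = (90 - 9*(-6)) - 20624 = (90 + 54) - 20624 = 144 - 20624 = -20480)
-C = -1*(-20480) = 20480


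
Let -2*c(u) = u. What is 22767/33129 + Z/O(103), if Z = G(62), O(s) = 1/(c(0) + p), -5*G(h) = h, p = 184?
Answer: -125940599/55215 ≈ -2280.9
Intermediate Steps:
c(u) = -u/2
G(h) = -h/5
O(s) = 1/184 (O(s) = 1/(-1/2*0 + 184) = 1/(0 + 184) = 1/184)
Z = -62/5 (Z = -1/5*62 = -62/5 ≈ -12.400)
22767/33129 + Z/O(103) = 22767/33129 - 62/(5*1/184) = 22767*(1/33129) - 62/5*184 = 7589/11043 - 11408/5 = -125940599/55215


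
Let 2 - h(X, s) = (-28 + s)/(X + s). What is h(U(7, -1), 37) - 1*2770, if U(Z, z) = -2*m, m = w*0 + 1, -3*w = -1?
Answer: -96889/35 ≈ -2768.3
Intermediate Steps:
w = ⅓ (w = -⅓*(-1) = ⅓ ≈ 0.33333)
m = 1 (m = (⅓)*0 + 1 = 0 + 1 = 1)
U(Z, z) = -2 (U(Z, z) = -2*1 = -2)
h(X, s) = 2 - (-28 + s)/(X + s)
h(U(7, -1), 37) - 1*2770 = (28 + 37 + 2*(-2))/(-2 + 37) - 1*2770 = (28 + 37 - 4)/35 - 2770 = (1/35)*61 - 2770 = 61/35 - 2770 = -96889/35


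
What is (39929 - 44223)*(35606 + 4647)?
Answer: -172846382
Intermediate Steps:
(39929 - 44223)*(35606 + 4647) = -4294*40253 = -172846382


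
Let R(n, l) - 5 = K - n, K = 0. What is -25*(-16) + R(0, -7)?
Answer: 405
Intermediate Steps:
R(n, l) = 5 - n (R(n, l) = 5 + (0 - n) = 5 - n)
-25*(-16) + R(0, -7) = -25*(-16) + (5 - 1*0) = 400 + (5 + 0) = 400 + 5 = 405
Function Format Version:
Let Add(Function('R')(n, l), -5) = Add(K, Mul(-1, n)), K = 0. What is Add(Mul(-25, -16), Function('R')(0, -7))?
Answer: 405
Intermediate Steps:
Function('R')(n, l) = Add(5, Mul(-1, n)) (Function('R')(n, l) = Add(5, Add(0, Mul(-1, n))) = Add(5, Mul(-1, n)))
Add(Mul(-25, -16), Function('R')(0, -7)) = Add(Mul(-25, -16), Add(5, Mul(-1, 0))) = Add(400, Add(5, 0)) = Add(400, 5) = 405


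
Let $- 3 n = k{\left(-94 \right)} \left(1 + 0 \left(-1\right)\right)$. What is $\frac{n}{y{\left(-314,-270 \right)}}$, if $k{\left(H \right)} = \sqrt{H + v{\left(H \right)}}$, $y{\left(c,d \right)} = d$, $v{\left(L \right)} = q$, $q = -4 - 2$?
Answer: $\frac{i}{81} \approx 0.012346 i$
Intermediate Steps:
$q = -6$
$v{\left(L \right)} = -6$
$k{\left(H \right)} = \sqrt{-6 + H}$ ($k{\left(H \right)} = \sqrt{H - 6} = \sqrt{-6 + H}$)
$n = - \frac{10 i}{3}$ ($n = - \frac{\sqrt{-6 - 94} \left(1 + 0 \left(-1\right)\right)}{3} = - \frac{\sqrt{-100} \left(1 + 0\right)}{3} = - \frac{10 i 1}{3} = - \frac{10 i}{3} \approx - 3.3333 i$)
$\frac{n}{y{\left(-314,-270 \right)}} = \frac{\left(- \frac{10}{3}\right) i}{-270} = - \frac{10 i}{3} \left(- \frac{1}{270}\right) = \frac{i}{81}$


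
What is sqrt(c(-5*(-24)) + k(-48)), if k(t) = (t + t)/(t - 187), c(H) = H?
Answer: 6*sqrt(184710)/235 ≈ 10.973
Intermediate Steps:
k(t) = 2*t/(-187 + t) (k(t) = (2*t)/(-187 + t) = 2*t/(-187 + t))
sqrt(c(-5*(-24)) + k(-48)) = sqrt(-5*(-24) + 2*(-48)/(-187 - 48)) = sqrt(120 + 2*(-48)/(-235)) = sqrt(120 + 2*(-48)*(-1/235)) = sqrt(120 + 96/235) = sqrt(28296/235) = 6*sqrt(184710)/235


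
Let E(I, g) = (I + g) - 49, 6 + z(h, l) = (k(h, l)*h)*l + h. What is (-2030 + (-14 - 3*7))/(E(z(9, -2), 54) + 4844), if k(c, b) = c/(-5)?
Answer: -10325/24422 ≈ -0.42277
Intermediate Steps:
k(c, b) = -c/5 (k(c, b) = c*(-1/5) = -c/5)
z(h, l) = -6 + h - l*h**2/5 (z(h, l) = -6 + (((-h/5)*h)*l + h) = -6 + ((-h**2/5)*l + h) = -6 + (-l*h**2/5 + h) = -6 + (h - l*h**2/5) = -6 + h - l*h**2/5)
E(I, g) = -49 + I + g
(-2030 + (-14 - 3*7))/(E(z(9, -2), 54) + 4844) = (-2030 + (-14 - 3*7))/((-49 + (-6 + 9 - 1/5*(-2)*9**2) + 54) + 4844) = (-2030 + (-14 - 21))/((-49 + (-6 + 9 - 1/5*(-2)*81) + 54) + 4844) = (-2030 - 35)/((-49 + (-6 + 9 + 162/5) + 54) + 4844) = -2065/((-49 + 177/5 + 54) + 4844) = -2065/(202/5 + 4844) = -2065/24422/5 = -2065*5/24422 = -10325/24422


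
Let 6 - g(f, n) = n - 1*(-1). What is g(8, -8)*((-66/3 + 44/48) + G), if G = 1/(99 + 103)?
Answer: -332111/1212 ≈ -274.02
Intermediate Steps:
g(f, n) = 5 - n (g(f, n) = 6 - (n - 1*(-1)) = 6 - (n + 1) = 6 - (1 + n) = 6 + (-1 - n) = 5 - n)
G = 1/202 ≈ 0.0049505
g(8, -8)*((-66/3 + 44/48) + G) = (5 - 1*(-8))*((-66/3 + 44/48) + 1/202) = (5 + 8)*((-66*⅓ + 44*(1/48)) + 1/202) = 13*((-22 + 11/12) + 1/202) = 13*(-253/12 + 1/202) = 13*(-25547/1212) = -332111/1212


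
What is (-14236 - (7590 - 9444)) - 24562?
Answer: -36944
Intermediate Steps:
(-14236 - (7590 - 9444)) - 24562 = (-14236 - 1*(-1854)) - 24562 = (-14236 + 1854) - 24562 = -12382 - 24562 = -36944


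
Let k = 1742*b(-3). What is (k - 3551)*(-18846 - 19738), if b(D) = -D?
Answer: -64628200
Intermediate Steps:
k = 5226 (k = 1742*(-1*(-3)) = 1742*3 = 5226)
(k - 3551)*(-18846 - 19738) = (5226 - 3551)*(-18846 - 19738) = 1675*(-38584) = -64628200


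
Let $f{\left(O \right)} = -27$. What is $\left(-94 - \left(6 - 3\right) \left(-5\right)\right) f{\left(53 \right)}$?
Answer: $2133$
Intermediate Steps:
$\left(-94 - \left(6 - 3\right) \left(-5\right)\right) f{\left(53 \right)} = \left(-94 - \left(6 - 3\right) \left(-5\right)\right) \left(-27\right) = \left(-94 - 3 \left(-5\right)\right) \left(-27\right) = \left(-94 - -15\right) \left(-27\right) = \left(-94 + 15\right) \left(-27\right) = \left(-79\right) \left(-27\right) = 2133$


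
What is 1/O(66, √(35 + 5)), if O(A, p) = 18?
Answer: 1/18 ≈ 0.055556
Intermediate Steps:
1/O(66, √(35 + 5)) = 1/18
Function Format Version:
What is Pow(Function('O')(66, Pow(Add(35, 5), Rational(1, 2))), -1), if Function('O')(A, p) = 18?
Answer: Rational(1, 18) ≈ 0.055556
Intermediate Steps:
Pow(Function('O')(66, Pow(Add(35, 5), Rational(1, 2))), -1) = Pow(18, -1) = Rational(1, 18)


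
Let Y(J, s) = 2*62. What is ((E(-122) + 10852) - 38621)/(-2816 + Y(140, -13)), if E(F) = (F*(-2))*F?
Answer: 57537/2692 ≈ 21.373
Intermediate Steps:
Y(J, s) = 124
E(F) = -2*F² (E(F) = (-2*F)*F = -2*F²)
((E(-122) + 10852) - 38621)/(-2816 + Y(140, -13)) = ((-2*(-122)² + 10852) - 38621)/(-2816 + 124) = ((-2*14884 + 10852) - 38621)/(-2692) = ((-29768 + 10852) - 38621)*(-1/2692) = (-18916 - 38621)*(-1/2692) = -57537*(-1/2692) = 57537/2692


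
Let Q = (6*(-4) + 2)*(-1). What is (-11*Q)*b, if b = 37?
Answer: -8954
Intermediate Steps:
Q = 22 (Q = (-24 + 2)*(-1) = -22*(-1) = 22)
(-11*Q)*b = -11*22*37 = -242*37 = -8954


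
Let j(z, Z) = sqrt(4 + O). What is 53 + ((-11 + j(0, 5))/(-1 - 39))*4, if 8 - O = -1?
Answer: 541/10 - sqrt(13)/10 ≈ 53.739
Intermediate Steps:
O = 9 (O = 8 - 1*(-1) = 8 + 1 = 9)
j(z, Z) = sqrt(13) (j(z, Z) = sqrt(4 + 9) = sqrt(13))
53 + ((-11 + j(0, 5))/(-1 - 39))*4 = 53 + ((-11 + sqrt(13))/(-1 - 39))*4 = 53 + ((-11 + sqrt(13))/(-40))*4 = 53 + ((-11 + sqrt(13))*(-1/40))*4 = 53 + (11/40 - sqrt(13)/40)*4 = 53 + (11/10 - sqrt(13)/10) = 541/10 - sqrt(13)/10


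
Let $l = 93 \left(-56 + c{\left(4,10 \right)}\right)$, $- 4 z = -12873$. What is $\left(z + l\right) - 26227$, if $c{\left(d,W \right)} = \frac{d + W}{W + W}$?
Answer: $- \frac{563033}{20} \approx -28152.0$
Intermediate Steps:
$c{\left(d,W \right)} = \frac{W + d}{2 W}$
$z = \frac{12873}{4}$ ($z = \left(- \frac{1}{4}\right) \left(-12873\right) = \frac{12873}{4} \approx 3218.3$)
$l = - \frac{51429}{10}$ ($l = 93 \left(-56 + \frac{10 + 4}{2 \cdot 10}\right) = 93 \left(-56 + \frac{1}{2} \cdot \frac{1}{10} \cdot 14\right) = 93 \left(-56 + \frac{7}{10}\right) = 93 \left(- \frac{553}{10}\right) = - \frac{51429}{10} \approx -5142.9$)
$\left(z + l\right) - 26227 = \left(\frac{12873}{4} - \frac{51429}{10}\right) - 26227 = - \frac{38493}{20} - 26227 = - \frac{563033}{20}$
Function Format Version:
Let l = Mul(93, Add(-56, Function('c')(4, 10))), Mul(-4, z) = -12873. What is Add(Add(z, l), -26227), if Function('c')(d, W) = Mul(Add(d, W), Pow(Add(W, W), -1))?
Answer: Rational(-563033, 20) ≈ -28152.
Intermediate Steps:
Function('c')(d, W) = Mul(Rational(1, 2), Pow(W, -1), Add(W, d)) (Function('c')(d, W) = Mul(Add(W, d), Pow(Mul(2, W), -1)) = Mul(Add(W, d), Mul(Rational(1, 2), Pow(W, -1))) = Mul(Rational(1, 2), Pow(W, -1), Add(W, d)))
z = Rational(12873, 4) (z = Mul(Rational(-1, 4), -12873) = Rational(12873, 4) ≈ 3218.3)
l = Rational(-51429, 10) (l = Mul(93, Add(-56, Mul(Rational(1, 2), Pow(10, -1), Add(10, 4)))) = Mul(93, Add(-56, Mul(Rational(1, 2), Rational(1, 10), 14))) = Mul(93, Add(-56, Rational(7, 10))) = Mul(93, Rational(-553, 10)) = Rational(-51429, 10) ≈ -5142.9)
Add(Add(z, l), -26227) = Add(Add(Rational(12873, 4), Rational(-51429, 10)), -26227) = Add(Rational(-38493, 20), -26227) = Rational(-563033, 20)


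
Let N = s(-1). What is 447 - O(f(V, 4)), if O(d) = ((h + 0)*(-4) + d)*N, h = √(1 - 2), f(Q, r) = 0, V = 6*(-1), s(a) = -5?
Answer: 447 - 20*I ≈ 447.0 - 20.0*I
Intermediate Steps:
V = -6
h = I (h = √(-1) = I ≈ 1.0*I)
N = -5
O(d) = -5*d + 20*I (O(d) = ((I + 0)*(-4) + d)*(-5) = (I*(-4) + d)*(-5) = (-4*I + d)*(-5) = (d - 4*I)*(-5) = -5*d + 20*I)
447 - O(f(V, 4)) = 447 - (-5*0 + 20*I) = 447 - (0 + 20*I) = 447 - 20*I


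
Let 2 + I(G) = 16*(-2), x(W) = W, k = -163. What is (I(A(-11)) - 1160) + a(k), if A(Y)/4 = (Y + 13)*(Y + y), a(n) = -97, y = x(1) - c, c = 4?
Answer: -1291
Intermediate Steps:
y = -3 (y = 1 - 1*4 = 1 - 4 = -3)
A(Y) = 4*(-3 + Y)*(13 + Y) (A(Y) = 4*((Y + 13)*(Y - 3)) = 4*((13 + Y)*(-3 + Y)) = 4*((-3 + Y)*(13 + Y)) = 4*(-3 + Y)*(13 + Y))
I(G) = -34 (I(G) = -2 + 16*(-2) = -2 - 32 = -34)
(I(A(-11)) - 1160) + a(k) = (-34 - 1160) - 97 = -1194 - 97 = -1291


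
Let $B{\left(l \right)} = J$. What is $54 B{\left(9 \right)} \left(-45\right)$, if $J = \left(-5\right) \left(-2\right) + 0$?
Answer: $-24300$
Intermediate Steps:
$J = 10$ ($J = 10 + 0 = 10$)
$B{\left(l \right)} = 10$
$54 B{\left(9 \right)} \left(-45\right) = 54 \cdot 10 \left(-45\right) = 540 \left(-45\right) = -24300$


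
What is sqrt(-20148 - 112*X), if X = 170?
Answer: 2*I*sqrt(9797) ≈ 197.96*I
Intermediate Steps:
sqrt(-20148 - 112*X) = sqrt(-20148 - 112*170) = sqrt(-20148 - 19040) = sqrt(-39188) = 2*I*sqrt(9797)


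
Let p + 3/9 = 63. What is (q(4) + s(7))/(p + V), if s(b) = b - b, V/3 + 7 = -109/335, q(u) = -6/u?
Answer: -3015/81788 ≈ -0.036864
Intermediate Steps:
p = 188/3 (p = -⅓ + 63 = 188/3 ≈ 62.667)
V = -7362/335 (V = -21 + 3*(-109/335) = -21 - 327/335 = -7362/335 ≈ -21.976)
s(b) = 0
(q(4) + s(7))/(p + V) = (-6/4 + 0)/(188/3 - 7362/335) = (-6*¼ + 0)/(40894/1005) = (-3/2 + 0)*(1005/40894) = -3/2*1005/40894 = -3015/81788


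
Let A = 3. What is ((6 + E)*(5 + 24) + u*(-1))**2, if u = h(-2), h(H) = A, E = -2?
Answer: 12769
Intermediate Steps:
h(H) = 3
u = 3
((6 + E)*(5 + 24) + u*(-1))**2 = ((6 - 2)*(5 + 24) + 3*(-1))**2 = (4*29 - 3)**2 = (116 - 3)**2 = 113**2 = 12769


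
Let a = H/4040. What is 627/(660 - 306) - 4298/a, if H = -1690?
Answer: 204929577/19942 ≈ 10276.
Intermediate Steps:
a = -169/404 (a = -1690/4040 = -1690*1/4040 = -169/404 ≈ -0.41832)
627/(660 - 306) - 4298/a = 627/(660 - 306) - 4298/(-169/404) = 627/354 - 4298*(-404/169) = 627*(1/354) + 1736392/169 = 209/118 + 1736392/169 = 204929577/19942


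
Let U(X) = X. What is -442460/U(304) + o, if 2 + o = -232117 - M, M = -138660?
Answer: -7213499/76 ≈ -94915.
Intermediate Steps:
o = -93459 (o = -2 + (-232117 - 1*(-138660)) = -2 + (-232117 + 138660) = -2 - 93457 = -93459)
-442460/U(304) + o = -442460/304 - 93459 = -442460*1/304 - 93459 = -110615/76 - 93459 = -7213499/76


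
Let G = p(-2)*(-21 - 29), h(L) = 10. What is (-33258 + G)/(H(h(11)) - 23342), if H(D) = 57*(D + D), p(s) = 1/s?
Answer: 33233/22202 ≈ 1.4968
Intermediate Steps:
G = 25 (G = (-21 - 29)/(-2) = -1/2*(-50) = 25)
H(D) = 114*D (H(D) = 57*(2*D) = 114*D)
(-33258 + G)/(H(h(11)) - 23342) = (-33258 + 25)/(114*10 - 23342) = -33233/(1140 - 23342) = -33233/(-22202) = -33233*(-1/22202) = 33233/22202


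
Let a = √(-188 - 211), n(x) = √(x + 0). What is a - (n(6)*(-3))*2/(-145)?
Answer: -6*√6/145 + I*√399 ≈ -0.10136 + 19.975*I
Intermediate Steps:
n(x) = √x
a = I*√399 (a = √(-399) = I*√399 ≈ 19.975*I)
a - (n(6)*(-3))*2/(-145) = I*√399 - (√6*(-3))*2/(-145) = I*√399 - -3*√6*2*(-1)/145 = I*√399 - (-6*√6)*(-1)/145 = I*√399 - 6*√6/145 = -6*√6/145 + I*√399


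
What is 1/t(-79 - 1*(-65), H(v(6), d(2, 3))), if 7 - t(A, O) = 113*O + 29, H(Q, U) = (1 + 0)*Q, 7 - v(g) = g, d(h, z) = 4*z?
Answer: -1/135 ≈ -0.0074074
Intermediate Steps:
v(g) = 7 - g
H(Q, U) = Q (H(Q, U) = 1*Q = Q)
t(A, O) = -22 - 113*O (t(A, O) = 7 - (113*O + 29) = 7 - (29 + 113*O) = 7 + (-29 - 113*O) = -22 - 113*O)
1/t(-79 - 1*(-65), H(v(6), d(2, 3))) = 1/(-22 - 113*(7 - 1*6)) = 1/(-22 - 113*(7 - 6)) = 1/(-22 - 113*1) = 1/(-22 - 113) = 1/(-135) = -1/135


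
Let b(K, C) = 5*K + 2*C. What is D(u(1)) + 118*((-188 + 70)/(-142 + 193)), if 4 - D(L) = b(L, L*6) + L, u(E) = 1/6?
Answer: -13873/51 ≈ -272.02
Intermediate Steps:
b(K, C) = 2*C + 5*K
u(E) = ⅙
D(L) = 4 - 18*L (D(L) = 4 - ((2*(L*6) + 5*L) + L) = 4 - ((2*(6*L) + 5*L) + L) = 4 - ((12*L + 5*L) + L) = 4 - (17*L + L) = 4 - 18*L)
D(u(1)) + 118*((-188 + 70)/(-142 + 193)) = (4 - 18*⅙) + 118*((-188 + 70)/(-142 + 193)) = (4 - 3) + 118*(-118/51) = 1 + 118*(-118*1/51) = 1 + 118*(-118/51) = 1 - 13924/51 = -13873/51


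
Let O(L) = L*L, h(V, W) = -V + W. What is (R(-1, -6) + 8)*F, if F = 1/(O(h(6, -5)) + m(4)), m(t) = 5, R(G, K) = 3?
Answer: 11/126 ≈ 0.087302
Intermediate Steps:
h(V, W) = W - V
O(L) = L**2
F = 1/126 (F = 1/((-5 - 1*6)**2 + 5) = 1/((-5 - 6)**2 + 5) = 1/((-11)**2 + 5) = 1/(121 + 5) = 1/126 ≈ 0.0079365)
(R(-1, -6) + 8)*F = (3 + 8)*(1/126) = 11*(1/126) = 11/126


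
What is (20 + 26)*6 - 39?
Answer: 237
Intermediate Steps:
(20 + 26)*6 - 39 = 46*6 - 39 = 276 - 39 = 237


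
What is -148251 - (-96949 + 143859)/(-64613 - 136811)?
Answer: -14930631257/100712 ≈ -1.4825e+5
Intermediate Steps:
-148251 - (-96949 + 143859)/(-64613 - 136811) = -148251 - 46910/(-201424) = -148251 - 46910*(-1)/201424 = -148251 - 1*(-23455/100712) = -148251 + 23455/100712 = -14930631257/100712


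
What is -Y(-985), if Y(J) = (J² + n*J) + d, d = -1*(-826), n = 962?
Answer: -23481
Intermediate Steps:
d = 826
Y(J) = 826 + J² + 962*J (Y(J) = (J² + 962*J) + 826 = 826 + J² + 962*J)
-Y(-985) = -(826 + (-985)² + 962*(-985)) = -(826 + 970225 - 947570) = -1*23481 = -23481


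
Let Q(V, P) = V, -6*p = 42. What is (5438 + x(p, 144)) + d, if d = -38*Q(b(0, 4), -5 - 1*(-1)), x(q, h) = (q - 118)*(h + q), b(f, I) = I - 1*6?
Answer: -11611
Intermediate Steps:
p = -7 (p = -⅙*42 = -7)
b(f, I) = -6 + I (b(f, I) = I - 6 = -6 + I)
x(q, h) = (-118 + q)*(h + q)
d = 76 (d = -38*(-6 + 4) = -38*(-2) = 76)
(5438 + x(p, 144)) + d = (5438 + ((-7)² - 118*144 - 118*(-7) + 144*(-7))) + 76 = (5438 + (49 - 16992 + 826 - 1008)) + 76 = (5438 - 17125) + 76 = -11687 + 76 = -11611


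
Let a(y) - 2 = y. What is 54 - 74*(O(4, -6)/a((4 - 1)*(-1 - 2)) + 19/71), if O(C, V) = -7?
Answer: -2826/71 ≈ -39.803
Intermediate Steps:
a(y) = 2 + y
54 - 74*(O(4, -6)/a((4 - 1)*(-1 - 2)) + 19/71) = 54 - 74*(-7/(2 + (4 - 1)*(-1 - 2)) + 19/71) = 54 - 74*(-7/(2 + 3*(-3)) + 19*(1/71)) = 54 - 74*(-7/(2 - 9) + 19/71) = 54 - 74*(-7/(-7) + 19/71) = 54 - 74*(-7*(-⅐) + 19/71) = 54 - 74*(1 + 19/71) = 54 - 74*90/71 = 54 - 6660/71 = -2826/71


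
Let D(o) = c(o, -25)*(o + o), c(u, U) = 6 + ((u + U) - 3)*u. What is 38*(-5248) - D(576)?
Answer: -363832832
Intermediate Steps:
c(u, U) = 6 + u*(-3 + U + u) (c(u, U) = 6 + ((U + u) - 3)*u = 6 + (-3 + U + u)*u = 6 + u*(-3 + U + u))
D(o) = 2*o*(6 + o² - 28*o) (D(o) = (6 + o² - 3*o - 25*o)*(o + o) = (6 + o² - 28*o)*(2*o) = 2*o*(6 + o² - 28*o))
38*(-5248) - D(576) = 38*(-5248) - 2*576*(6 + 576² - 28*576) = -199424 - 2*576*(6 + 331776 - 16128) = -199424 - 2*576*315654 = -199424 - 1*363633408 = -199424 - 363633408 = -363832832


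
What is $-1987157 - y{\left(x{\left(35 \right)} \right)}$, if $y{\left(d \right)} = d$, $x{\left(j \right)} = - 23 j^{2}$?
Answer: $-1958982$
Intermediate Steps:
$-1987157 - y{\left(x{\left(35 \right)} \right)} = -1987157 - - 23 \cdot 35^{2} = -1987157 - \left(-23\right) 1225 = -1987157 - -28175 = -1987157 + 28175 = -1958982$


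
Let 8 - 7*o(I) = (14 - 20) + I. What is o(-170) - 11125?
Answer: -77691/7 ≈ -11099.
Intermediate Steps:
o(I) = 2 - I/7 (o(I) = 8/7 - ((14 - 20) + I)/7 = 8/7 - (-6 + I)/7 = 8/7 + (6/7 - I/7) = 2 - I/7)
o(-170) - 11125 = (2 - ⅐*(-170)) - 11125 = (2 + 170/7) - 11125 = 184/7 - 11125 = -77691/7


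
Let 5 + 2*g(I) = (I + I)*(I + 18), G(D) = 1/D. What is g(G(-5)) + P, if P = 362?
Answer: 17797/50 ≈ 355.94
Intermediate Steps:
g(I) = -5/2 + I*(18 + I) (g(I) = -5/2 + ((I + I)*(I + 18))/2 = -5/2 + ((2*I)*(18 + I))/2 = -5/2 + (2*I*(18 + I))/2 = -5/2 + I*(18 + I))
g(G(-5)) + P = (-5/2 + (1/(-5))² + 18/(-5)) + 362 = (-5/2 + (-⅕)² + 18*(-⅕)) + 362 = (-5/2 + 1/25 - 18/5) + 362 = -303/50 + 362 = 17797/50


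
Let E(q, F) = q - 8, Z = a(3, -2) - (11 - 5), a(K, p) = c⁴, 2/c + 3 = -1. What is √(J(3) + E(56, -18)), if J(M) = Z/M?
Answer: 47*√3/12 ≈ 6.7839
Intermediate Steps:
c = -½ (c = 2/(-3 - 1) = 2/(-4) = 2*(-¼) = -½ ≈ -0.50000)
a(K, p) = 1/16 (a(K, p) = (-½)⁴ = 1/16)
Z = -95/16 (Z = 1/16 - (11 - 5) = 1/16 - 1*6 = 1/16 - 6 = -95/16 ≈ -5.9375)
E(q, F) = -8 + q
J(M) = -95/(16*M)
√(J(3) + E(56, -18)) = √(-95/16/3 + (-8 + 56)) = √(-95/16*⅓ + 48) = √(-95/48 + 48) = √(2209/48) = 47*√3/12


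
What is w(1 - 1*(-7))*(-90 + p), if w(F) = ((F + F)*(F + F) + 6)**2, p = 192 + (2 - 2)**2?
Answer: 7001688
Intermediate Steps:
p = 192 (p = 192 + 0**2 = 192 + 0 = 192)
w(F) = (6 + 4*F**2)**2 (w(F) = ((2*F)*(2*F) + 6)**2 = (4*F**2 + 6)**2 = (6 + 4*F**2)**2)
w(1 - 1*(-7))*(-90 + p) = (4*(3 + 2*(1 - 1*(-7))**2)**2)*(-90 + 192) = (4*(3 + 2*(1 + 7)**2)**2)*102 = (4*(3 + 2*8**2)**2)*102 = (4*(3 + 2*64)**2)*102 = (4*(3 + 128)**2)*102 = (4*131**2)*102 = (4*17161)*102 = 68644*102 = 7001688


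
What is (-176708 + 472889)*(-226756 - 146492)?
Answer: -110548965888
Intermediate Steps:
(-176708 + 472889)*(-226756 - 146492) = 296181*(-373248) = -110548965888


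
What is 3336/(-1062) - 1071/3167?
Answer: -1950419/560559 ≈ -3.4794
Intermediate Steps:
3336/(-1062) - 1071/3167 = 3336*(-1/1062) - 1071*1/3167 = -556/177 - 1071/3167 = -1950419/560559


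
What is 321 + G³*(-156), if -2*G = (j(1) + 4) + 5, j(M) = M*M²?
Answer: 19821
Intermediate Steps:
j(M) = M³
G = -5 (G = -((1³ + 4) + 5)/2 = -((1 + 4) + 5)/2 = -(5 + 5)/2 = -½*10 = -5)
321 + G³*(-156) = 321 + (-5)³*(-156) = 321 - 125*(-156) = 321 + 19500 = 19821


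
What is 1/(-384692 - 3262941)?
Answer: -1/3647633 ≈ -2.7415e-7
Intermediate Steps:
1/(-384692 - 3262941) = 1/(-3647633) = -1/3647633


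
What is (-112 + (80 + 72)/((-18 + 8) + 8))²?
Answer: 35344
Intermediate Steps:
(-112 + (80 + 72)/((-18 + 8) + 8))² = (-112 + 152/(-10 + 8))² = (-112 + 152/(-2))² = (-112 + 152*(-½))² = (-112 - 76)² = (-188)² = 35344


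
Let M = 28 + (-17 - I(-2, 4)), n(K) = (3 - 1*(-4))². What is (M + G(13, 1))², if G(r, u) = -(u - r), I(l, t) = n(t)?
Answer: 676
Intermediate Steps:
n(K) = 49 (n(K) = (3 + 4)² = 7² = 49)
I(l, t) = 49
G(r, u) = r - u
M = -38 (M = 28 + (-17 - 1*49) = 28 + (-17 - 49) = 28 - 66 = -38)
(M + G(13, 1))² = (-38 + (13 - 1*1))² = (-38 + (13 - 1))² = (-38 + 12)² = (-26)² = 676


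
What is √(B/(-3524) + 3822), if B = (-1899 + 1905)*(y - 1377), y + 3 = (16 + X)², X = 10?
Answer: √2967417678/881 ≈ 61.832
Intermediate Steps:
y = 673 (y = -3 + (16 + 10)² = -3 + 26² = -3 + 676 = 673)
B = -4224 (B = (-1899 + 1905)*(673 - 1377) = 6*(-704) = -4224)
√(B/(-3524) + 3822) = √(-4224/(-3524) + 3822) = √(-4224*(-1/3524) + 3822) = √(1056/881 + 3822) = √(3368238/881) = √2967417678/881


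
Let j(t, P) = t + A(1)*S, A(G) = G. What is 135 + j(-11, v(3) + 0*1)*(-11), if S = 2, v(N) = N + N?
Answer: 234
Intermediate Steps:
v(N) = 2*N
j(t, P) = 2 + t (j(t, P) = t + 1*2 = t + 2 = 2 + t)
135 + j(-11, v(3) + 0*1)*(-11) = 135 + (2 - 11)*(-11) = 135 - 9*(-11) = 135 + 99 = 234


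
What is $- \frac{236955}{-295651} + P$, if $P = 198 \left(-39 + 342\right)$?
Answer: $\frac{17737523049}{295651} \approx 59995.0$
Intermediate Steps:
$P = 59994$ ($P = 198 \cdot 303 = 59994$)
$- \frac{236955}{-295651} + P = - \frac{236955}{-295651} + 59994 = \left(-236955\right) \left(- \frac{1}{295651}\right) + 59994 = \frac{236955}{295651} + 59994 = \frac{17737523049}{295651}$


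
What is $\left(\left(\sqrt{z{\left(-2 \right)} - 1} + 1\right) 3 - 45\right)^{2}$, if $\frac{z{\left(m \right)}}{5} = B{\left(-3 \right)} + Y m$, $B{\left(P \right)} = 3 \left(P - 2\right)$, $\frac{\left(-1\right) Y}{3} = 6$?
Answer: $2700 - 504 \sqrt{26} \approx 130.09$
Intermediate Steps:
$Y = -18$ ($Y = \left(-3\right) 6 = -18$)
$B{\left(P \right)} = -6 + 3 P$ ($B{\left(P \right)} = 3 \left(-2 + P\right) = -6 + 3 P$)
$z{\left(m \right)} = -75 - 90 m$ ($z{\left(m \right)} = 5 \left(\left(-6 + 3 \left(-3\right)\right) - 18 m\right) = 5 \left(\left(-6 - 9\right) - 18 m\right) = 5 \left(-15 - 18 m\right) = -75 - 90 m$)
$\left(\left(\sqrt{z{\left(-2 \right)} - 1} + 1\right) 3 - 45\right)^{2} = \left(\left(\sqrt{\left(-75 - -180\right) - 1} + 1\right) 3 - 45\right)^{2} = \left(\left(\sqrt{\left(-75 + 180\right) - 1} + 1\right) 3 - 45\right)^{2} = \left(\left(\sqrt{105 - 1} + 1\right) 3 - 45\right)^{2} = \left(\left(\sqrt{104} + 1\right) 3 - 45\right)^{2} = \left(\left(2 \sqrt{26} + 1\right) 3 - 45\right)^{2} = \left(\left(1 + 2 \sqrt{26}\right) 3 - 45\right)^{2} = \left(\left(3 + 6 \sqrt{26}\right) - 45\right)^{2} = \left(-42 + 6 \sqrt{26}\right)^{2}$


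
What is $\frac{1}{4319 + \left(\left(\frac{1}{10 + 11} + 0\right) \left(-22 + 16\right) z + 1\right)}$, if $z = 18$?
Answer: $\frac{7}{30204} \approx 0.00023176$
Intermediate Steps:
$\frac{1}{4319 + \left(\left(\frac{1}{10 + 11} + 0\right) \left(-22 + 16\right) z + 1\right)} = \frac{1}{4319 + \left(\left(\frac{1}{10 + 11} + 0\right) \left(-22 + 16\right) 18 + 1\right)} = \frac{1}{4319 + \left(\left(\frac{1}{21} + 0\right) \left(-6\right) 18 + 1\right)} = \frac{1}{4319 + \left(\frac{1}{21} \left(-6\right) 18 + 1\right)} = \frac{1}{4319 + \left(\left(- \frac{2}{7}\right) 18 + 1\right)} = \frac{1}{4319 + \left(- \frac{36}{7} + 1\right)} = \frac{1}{4319 - \frac{29}{7}} = \frac{1}{\frac{30204}{7}} = \frac{7}{30204}$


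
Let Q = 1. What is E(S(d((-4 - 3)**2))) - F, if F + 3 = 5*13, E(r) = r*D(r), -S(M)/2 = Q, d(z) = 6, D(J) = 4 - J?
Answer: -74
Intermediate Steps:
S(M) = -2 (S(M) = -2*1 = -2)
E(r) = r*(4 - r)
F = 62 (F = -3 + 5*13 = -3 + 65 = 62)
E(S(d((-4 - 3)**2))) - F = -2*(4 - 1*(-2)) - 1*62 = -2*(4 + 2) - 62 = -2*6 - 62 = -12 - 62 = -74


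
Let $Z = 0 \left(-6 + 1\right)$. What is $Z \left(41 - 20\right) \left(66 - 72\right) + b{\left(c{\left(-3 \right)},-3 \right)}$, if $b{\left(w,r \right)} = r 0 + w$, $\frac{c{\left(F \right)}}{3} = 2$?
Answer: $6$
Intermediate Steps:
$c{\left(F \right)} = 6$ ($c{\left(F \right)} = 3 \cdot 2 = 6$)
$b{\left(w,r \right)} = w$ ($b{\left(w,r \right)} = 0 + w = w$)
$Z = 0$ ($Z = 0 \left(-5\right) = 0$)
$Z \left(41 - 20\right) \left(66 - 72\right) + b{\left(c{\left(-3 \right)},-3 \right)} = 0 \left(41 - 20\right) \left(66 - 72\right) + 6 = 0 \cdot 21 \left(-6\right) + 6 = 0 \left(-126\right) + 6 = 0 + 6 = 6$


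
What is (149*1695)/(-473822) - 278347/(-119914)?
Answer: 25400512991/14204472827 ≈ 1.7882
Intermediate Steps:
(149*1695)/(-473822) - 278347/(-119914) = 252555*(-1/473822) - 278347*(-1/119914) = -252555/473822 + 278347/119914 = 25400512991/14204472827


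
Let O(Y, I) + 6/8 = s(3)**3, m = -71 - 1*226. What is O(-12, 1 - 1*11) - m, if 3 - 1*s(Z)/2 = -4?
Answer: 12161/4 ≈ 3040.3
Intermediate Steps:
s(Z) = 14 (s(Z) = 6 - 2*(-4) = 6 + 8 = 14)
m = -297 (m = -71 - 226 = -297)
O(Y, I) = 10973/4 (O(Y, I) = -3/4 + 14**3 = -3/4 + 2744 = 10973/4)
O(-12, 1 - 1*11) - m = 10973/4 - 1*(-297) = 10973/4 + 297 = 12161/4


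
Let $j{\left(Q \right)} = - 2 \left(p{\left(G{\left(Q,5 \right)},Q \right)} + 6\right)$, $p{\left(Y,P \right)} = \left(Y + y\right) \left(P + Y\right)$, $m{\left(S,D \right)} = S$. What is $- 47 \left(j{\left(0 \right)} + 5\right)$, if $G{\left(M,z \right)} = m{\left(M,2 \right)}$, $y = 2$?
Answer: $329$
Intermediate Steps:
$G{\left(M,z \right)} = M$
$p{\left(Y,P \right)} = \left(2 + Y\right) \left(P + Y\right)$ ($p{\left(Y,P \right)} = \left(Y + 2\right) \left(P + Y\right) = \left(2 + Y\right) \left(P + Y\right)$)
$j{\left(Q \right)} = -12 - 8 Q - 4 Q^{2}$ ($j{\left(Q \right)} = - 2 \left(\left(Q^{2} + 2 Q + 2 Q + Q Q\right) + 6\right) = - 2 \left(\left(Q^{2} + 2 Q + 2 Q + Q^{2}\right) + 6\right) = - 2 \left(\left(2 Q^{2} + 4 Q\right) + 6\right) = - 2 \left(6 + 2 Q^{2} + 4 Q\right) = -12 - 8 Q - 4 Q^{2}$)
$- 47 \left(j{\left(0 \right)} + 5\right) = - 47 \left(\left(-12 - 0 - 4 \cdot 0^{2}\right) + 5\right) = - 47 \left(\left(-12 + 0 - 0\right) + 5\right) = - 47 \left(\left(-12 + 0 + 0\right) + 5\right) = - 47 \left(-12 + 5\right) = \left(-47\right) \left(-7\right) = 329$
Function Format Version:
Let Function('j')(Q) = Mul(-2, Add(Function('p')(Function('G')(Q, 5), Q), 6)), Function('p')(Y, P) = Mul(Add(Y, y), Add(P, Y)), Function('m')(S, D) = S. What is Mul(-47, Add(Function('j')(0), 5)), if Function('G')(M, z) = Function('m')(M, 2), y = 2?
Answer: 329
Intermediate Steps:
Function('G')(M, z) = M
Function('p')(Y, P) = Mul(Add(2, Y), Add(P, Y)) (Function('p')(Y, P) = Mul(Add(Y, 2), Add(P, Y)) = Mul(Add(2, Y), Add(P, Y)))
Function('j')(Q) = Add(-12, Mul(-8, Q), Mul(-4, Pow(Q, 2))) (Function('j')(Q) = Mul(-2, Add(Add(Pow(Q, 2), Mul(2, Q), Mul(2, Q), Mul(Q, Q)), 6)) = Mul(-2, Add(Add(Pow(Q, 2), Mul(2, Q), Mul(2, Q), Pow(Q, 2)), 6)) = Mul(-2, Add(Add(Mul(2, Pow(Q, 2)), Mul(4, Q)), 6)) = Mul(-2, Add(6, Mul(2, Pow(Q, 2)), Mul(4, Q))) = Add(-12, Mul(-8, Q), Mul(-4, Pow(Q, 2))))
Mul(-47, Add(Function('j')(0), 5)) = Mul(-47, Add(Add(-12, Mul(-8, 0), Mul(-4, Pow(0, 2))), 5)) = Mul(-47, Add(Add(-12, 0, Mul(-4, 0)), 5)) = Mul(-47, Add(Add(-12, 0, 0), 5)) = Mul(-47, Add(-12, 5)) = Mul(-47, -7) = 329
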